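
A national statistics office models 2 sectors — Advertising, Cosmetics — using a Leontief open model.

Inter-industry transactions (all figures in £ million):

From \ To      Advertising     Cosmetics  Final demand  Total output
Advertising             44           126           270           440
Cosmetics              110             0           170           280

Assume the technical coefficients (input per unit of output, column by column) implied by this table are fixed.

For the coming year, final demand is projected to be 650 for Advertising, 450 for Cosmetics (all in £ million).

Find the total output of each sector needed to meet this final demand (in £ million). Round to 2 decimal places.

Technical coefficients a_ij = z_ij / X_j:
  a_11 = 44/440 = 0.10, a_21 = 110/440 = 0.25
  a_12 = 126/280 = 0.45, a_22 = 0/280 = 0.00
I − A =
  [   0.90    -0.45]
  [  -0.25     1.00]
det(I−A) = (0.90)(1.00) − (-0.45)(-0.25) = 0.7875
adj(I−A) = [[1.00, 0.45], [0.25, 0.90]]
(I − A)⁻¹ = adj(I−A) / det(I−A) ≈
  [   1.2698     0.5714]
  [   0.3175     1.1429]
x = (I − A)⁻¹ d = adj(I−A)·d / det(I−A), with det(I−A) = 0.7875:
  x_1 = (1.00·650 + 0.45·450) / 0.7875 = 852.50 / 0.7875 ≈ 1082.54
  x_2 = (0.25·650 + 0.90·450) / 0.7875 = 567.50 / 0.7875 ≈ 720.63

x_1 = 1082.54, x_2 = 720.63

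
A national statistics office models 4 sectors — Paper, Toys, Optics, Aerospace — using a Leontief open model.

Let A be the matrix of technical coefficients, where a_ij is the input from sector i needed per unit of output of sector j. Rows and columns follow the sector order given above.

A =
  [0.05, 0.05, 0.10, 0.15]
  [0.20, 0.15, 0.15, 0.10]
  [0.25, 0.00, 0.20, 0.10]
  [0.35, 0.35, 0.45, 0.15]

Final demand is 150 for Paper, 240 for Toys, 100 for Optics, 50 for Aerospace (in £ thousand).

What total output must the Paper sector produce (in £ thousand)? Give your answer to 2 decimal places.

x_1 = 293.89

I − A =
  [   0.95    -0.05    -0.10    -0.15]
  [  -0.20     0.85    -0.15    -0.10]
  [  -0.25     0.00     0.80    -0.10]
  [  -0.35    -0.35    -0.45     0.85]
Compute the cofactors C_ij = (−1)^(i+j)·(3×3 minor ij) of I−A; the adjugate is their transpose:
adj(I−A) = Cᵀ =
  [ 0.506500   0.077250   0.142625   0.115250]
  [ 0.203375   0.519625   0.190000   0.119375]
  [ 0.208625   0.058750   0.587750   0.112875]
  [ 0.402750   0.276875   0.448125   0.614875]
det(I−A) = Σ_j (I−A)_1j·C_1j = (0.95)(0.506500) + (-0.05)(0.203375) + (-0.10)(0.208625) + (-0.15)(0.402750) = 0.38973125
(I − A)⁻¹ = adj(I−A) / det(I−A) ≈
  [   1.2996     0.1982     0.3660     0.2957]
  [   0.5218     1.3333     0.4875     0.3063]
  [   0.5353     0.1507     1.5081     0.2896]
  [   1.0334     0.7104     1.1498     1.5777]
x = (I − A)⁻¹ d = adj(I−A)·d / det(I−A), with det(I−A) = 0.38973125:
  x_1 = (0.506500·150 + 0.077250·240 + 0.142625·100 + 0.115250·50) / 0.38973125 = 114.54 / 0.38973125 ≈ 293.89
  x_2 = (0.203375·150 + 0.519625·240 + 0.190000·100 + 0.119375·50) / 0.38973125 = 180.185 / 0.38973125 ≈ 462.33
  x_3 = (0.208625·150 + 0.058750·240 + 0.587750·100 + 0.112875·50) / 0.38973125 = 109.8125 / 0.38973125 ≈ 281.76
  x_4 = (0.402750·150 + 0.276875·240 + 0.448125·100 + 0.614875·50) / 0.38973125 = 202.41875 / 0.38973125 ≈ 519.38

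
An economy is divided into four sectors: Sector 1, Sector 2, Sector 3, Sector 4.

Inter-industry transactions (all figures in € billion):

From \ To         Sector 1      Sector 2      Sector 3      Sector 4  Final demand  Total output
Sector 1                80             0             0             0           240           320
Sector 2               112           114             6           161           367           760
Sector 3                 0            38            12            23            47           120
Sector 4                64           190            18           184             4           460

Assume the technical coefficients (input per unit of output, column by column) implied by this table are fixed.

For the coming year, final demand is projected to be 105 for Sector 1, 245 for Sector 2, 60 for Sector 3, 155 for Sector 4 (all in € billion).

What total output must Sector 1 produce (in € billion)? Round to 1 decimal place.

Technical coefficients a_ij = z_ij / X_j:
  a_11 = 80/320 = 0.25, a_21 = 112/320 = 0.35, a_31 = 0/320 = 0.00, a_41 = 64/320 = 0.20
  a_12 = 0/760 = 0.00, a_22 = 114/760 = 0.15, a_32 = 38/760 = 0.05, a_42 = 190/760 = 0.25
  a_13 = 0/120 = 0.00, a_23 = 6/120 = 0.05, a_33 = 12/120 = 0.10, a_43 = 18/120 = 0.15
  a_14 = 0/460 = 0.00, a_24 = 161/460 = 0.35, a_34 = 23/460 = 0.05, a_44 = 184/460 = 0.40
I − A =
  [   0.75     0.00     0.00     0.00]
  [  -0.35     0.85    -0.05    -0.35]
  [   0.00    -0.05     0.90    -0.05]
  [  -0.20    -0.25    -0.15     0.60]
Compute the cofactors C_ij = (−1)^(i+j)·(3×3 minor ij) of I−A; the adjugate is their transpose:
adj(I−A) = Cᵀ =
  [ 0.369125   0.000000   0.000000   0.000000]
  [ 0.249875   0.399375   0.061875   0.238125]
  [ 0.026875   0.031875   0.316875   0.045000]
  [ 0.233875   0.174375   0.105000   0.571875]
det(I−A) = Σ_j (I−A)_1j·C_1j = (0.75)(0.369125) + (0.00)(0.249875) + (0.00)(0.026875) + (0.00)(0.233875) = 0.27684375
(I − A)⁻¹ = adj(I−A) / det(I−A) ≈
  [   1.3333     0.0000     0.0000     0.0000]
  [   0.9026     1.4426     0.2235     0.8601]
  [   0.0971     0.1151     1.1446     0.1625]
  [   0.8448     0.6299     0.3793     2.0657]
x = (I − A)⁻¹ d = adj(I−A)·d / det(I−A), with det(I−A) = 0.27684375:
  x_1 = (0.369125·105 + 0.000000·245 + 0.000000·60 + 0.000000·155) / 0.27684375 = 38.758125 / 0.27684375 = 140.0
  x_2 = (0.249875·105 + 0.399375·245 + 0.061875·60 + 0.238125·155) / 0.27684375 = 164.705625 / 0.27684375 ≈ 594.9
  x_3 = (0.026875·105 + 0.031875·245 + 0.316875·60 + 0.045000·155) / 0.27684375 = 36.61875 / 0.27684375 ≈ 132.3
  x_4 = (0.233875·105 + 0.174375·245 + 0.105000·60 + 0.571875·155) / 0.27684375 = 162.219375 / 0.27684375 ≈ 586.0

x_1 = 140.0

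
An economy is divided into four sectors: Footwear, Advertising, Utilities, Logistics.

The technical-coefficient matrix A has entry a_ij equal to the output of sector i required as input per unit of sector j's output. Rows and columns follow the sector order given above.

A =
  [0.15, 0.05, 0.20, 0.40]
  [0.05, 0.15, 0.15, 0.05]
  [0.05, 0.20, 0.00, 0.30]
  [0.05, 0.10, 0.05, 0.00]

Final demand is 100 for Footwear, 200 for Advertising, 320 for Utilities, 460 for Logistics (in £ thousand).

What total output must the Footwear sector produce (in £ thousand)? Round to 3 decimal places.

x_F = 543.940

I − A =
  [   0.85    -0.05    -0.20    -0.40]
  [  -0.05     0.85    -0.15    -0.05]
  [  -0.05    -0.20     1.00    -0.30]
  [  -0.05    -0.10    -0.05     1.00]
Compute the cofactors C_ij = (−1)^(i+j)·(3×3 minor ij) of I−A; the adjugate is their transpose:
adj(I−A) = Cᵀ =
  [ 0.797250   0.139250   0.199625   0.385750]
  [ 0.061625   0.803250   0.138125   0.106250]
  [ 0.067000   0.196750   0.696625   0.245625]
  [ 0.049375   0.097125   0.058625   0.683625]
det(I−A) = Σ_j (I−A)_1j·C_1j = (0.85)(0.797250) + (-0.05)(0.061625) + (-0.20)(0.067000) + (-0.40)(0.049375) = 0.64143125
(I − A)⁻¹ = adj(I−A) / det(I−A) ≈
  [   1.2429     0.2171     0.3112     0.6014]
  [   0.0961     1.2523     0.2153     0.1656]
  [   0.1045     0.3067     1.0860     0.3829]
  [   0.0770     0.1514     0.0914     1.0658]
x = (I − A)⁻¹ d = adj(I−A)·d / det(I−A), with det(I−A) = 0.64143125:
  x_F = (0.797250·100 + 0.139250·200 + 0.199625·320 + 0.385750·460) / 0.64143125 = 348.90 / 0.64143125 ≈ 543.940
  x_A = (0.061625·100 + 0.803250·200 + 0.138125·320 + 0.106250·460) / 0.64143125 = 259.8875 / 0.64143125 ≈ 405.168
  x_U = (0.067000·100 + 0.196750·200 + 0.696625·320 + 0.245625·460) / 0.64143125 = 381.9575 / 0.64143125 ≈ 595.477
  x_L = (0.049375·100 + 0.097125·200 + 0.058625·320 + 0.683625·460) / 0.64143125 = 357.59 / 0.64143125 ≈ 557.488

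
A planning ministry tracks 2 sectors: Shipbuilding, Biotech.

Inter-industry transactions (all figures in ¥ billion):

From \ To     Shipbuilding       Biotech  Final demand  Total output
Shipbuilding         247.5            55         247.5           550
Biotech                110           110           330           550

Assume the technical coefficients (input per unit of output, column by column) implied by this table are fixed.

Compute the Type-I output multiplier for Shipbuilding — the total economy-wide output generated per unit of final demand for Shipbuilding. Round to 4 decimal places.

m_1 = 2.3810

Technical coefficients a_ij = z_ij / X_j:
  a_11 = 247.5/550 = 0.45, a_21 = 110/550 = 0.20
  a_12 = 55/550 = 0.10, a_22 = 110/550 = 0.20
I − A =
  [   0.55    -0.10]
  [  -0.20     0.80]
det(I−A) = (0.55)(0.80) − (-0.10)(-0.20) = 0.4200
adj(I−A) = [[0.80, 0.10], [0.20, 0.55]]
(I − A)⁻¹ = adj(I−A) / det(I−A) ≈
  [   1.90476     0.23810]
  [   0.47619     1.30952]
The output multiplier for sector j is the column-j sum of the Leontief inverse (I − A)⁻¹ = adj(I−A) / det(I−A).
Column 1 of adj(I−A): (0.80, 0.20); det(I−A) = 0.4200.
m_1 = (0.80 + 0.20) / 0.4200 = 1.00 / 0.4200 ≈ 2.3810.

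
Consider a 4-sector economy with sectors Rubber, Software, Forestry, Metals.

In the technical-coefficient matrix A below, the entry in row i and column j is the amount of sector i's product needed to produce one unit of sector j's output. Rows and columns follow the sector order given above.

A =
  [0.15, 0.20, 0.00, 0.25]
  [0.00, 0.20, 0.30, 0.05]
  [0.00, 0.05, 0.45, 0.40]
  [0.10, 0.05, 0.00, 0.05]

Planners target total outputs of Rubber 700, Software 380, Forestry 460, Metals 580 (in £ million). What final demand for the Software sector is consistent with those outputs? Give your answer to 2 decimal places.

d_S = 137.00

I − A =
  [   0.85    -0.20     0.00    -0.25]
  [   0.00     0.80    -0.30    -0.05]
  [   0.00    -0.05     0.55    -0.40]
  [  -0.10    -0.05     0.00     0.95]
d = (I − A) x:
  d_R = (+0.85)·700 + (-0.20)·380 + (+0.00)·460 + (-0.25)·580 = 374.00
  d_S = (+0.00)·700 + (+0.80)·380 + (-0.30)·460 + (-0.05)·580 = 137.00
  d_F = (+0.00)·700 + (-0.05)·380 + (+0.55)·460 + (-0.40)·580 = 2.00
  d_M = (-0.10)·700 + (-0.05)·380 + (+0.00)·460 + (+0.95)·580 = 462.00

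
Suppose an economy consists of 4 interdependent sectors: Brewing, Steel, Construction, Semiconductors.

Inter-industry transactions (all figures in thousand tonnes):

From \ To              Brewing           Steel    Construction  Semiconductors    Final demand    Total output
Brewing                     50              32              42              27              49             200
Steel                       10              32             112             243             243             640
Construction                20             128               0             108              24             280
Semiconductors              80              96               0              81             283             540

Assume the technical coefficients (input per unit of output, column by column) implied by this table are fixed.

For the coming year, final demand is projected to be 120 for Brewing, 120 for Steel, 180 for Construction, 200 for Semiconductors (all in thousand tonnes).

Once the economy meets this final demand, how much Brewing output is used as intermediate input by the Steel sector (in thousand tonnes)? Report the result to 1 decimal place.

Technical coefficients a_ij = z_ij / X_j:
  a_11 = 50/200 = 0.25, a_21 = 10/200 = 0.05, a_31 = 20/200 = 0.10, a_41 = 80/200 = 0.40
  a_12 = 32/640 = 0.05, a_22 = 32/640 = 0.05, a_32 = 128/640 = 0.20, a_42 = 96/640 = 0.15
  a_13 = 42/280 = 0.15, a_23 = 112/280 = 0.40, a_33 = 0/280 = 0.00, a_43 = 0/280 = 0.00
  a_14 = 27/540 = 0.05, a_24 = 243/540 = 0.45, a_34 = 108/540 = 0.20, a_44 = 81/540 = 0.15
I − A =
  [   0.75    -0.05    -0.15    -0.05]
  [  -0.05     0.95    -0.40    -0.45]
  [  -0.10    -0.20     1.00    -0.20]
  [  -0.40    -0.15     0.00     0.85]
Compute the cofactors C_ij = (−1)^(i+j)·(3×3 minor ij) of I−A; the adjugate is their transpose:
adj(I−A) = Cᵀ =
  [ 0.660000   0.080000   0.131000   0.112000]
  [ 0.288500   0.592750   0.280375   0.396750]
  [ 0.196000   0.155000   0.524500   0.217000]
  [ 0.361500   0.142250   0.111125   0.632250]
det(I−A) = Σ_j (I−A)_1j·C_1j = (0.75)(0.660000) + (-0.05)(0.288500) + (-0.15)(0.196000) + (-0.05)(0.361500) = 0.4331
(I − A)⁻¹ = adj(I−A) / det(I−A) ≈
  [   1.5239     0.1847     0.3025     0.2586]
  [   0.6661     1.3686     0.6474     0.9161]
  [   0.4526     0.3579     1.2110     0.5010]
  [   0.8347     0.3284     0.2566     1.4598]
First solve x = (I − A)⁻¹ d = adj(I−A)·d / det(I−A); in particular x_2 = (0.288500·120 + 0.592750·120 + 0.280375·180 + 0.396750·200) / 0.4331 = 235.5675 / 0.4331 ≈ 543.910.
Intermediate flow from 1 to 2: z_12 = a_12 · x_2 = 0.05 × 235.5675 / 0.4331 = 11.778375 / 0.4331 ≈ 27.2.

z_12 = 27.2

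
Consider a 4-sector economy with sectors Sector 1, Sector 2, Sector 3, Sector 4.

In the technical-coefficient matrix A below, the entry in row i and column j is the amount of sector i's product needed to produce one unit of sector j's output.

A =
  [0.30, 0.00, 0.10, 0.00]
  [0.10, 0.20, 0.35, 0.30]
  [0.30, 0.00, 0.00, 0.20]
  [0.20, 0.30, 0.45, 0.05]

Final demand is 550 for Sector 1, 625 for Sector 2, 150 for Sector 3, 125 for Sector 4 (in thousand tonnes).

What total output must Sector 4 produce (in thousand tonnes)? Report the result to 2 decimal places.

I − A =
  [   0.70     0.00    -0.10     0.00]
  [  -0.10     0.80    -0.35    -0.30]
  [  -0.30     0.00     1.00    -0.20]
  [  -0.20    -0.30    -0.45     0.95]
Compute the cofactors C_ij = (−1)^(i+j)·(3×3 minor ij) of I−A; the adjugate is their transpose:
adj(I−A) = Cᵀ =
  [ 0.57700   0.00600   0.06700   0.01600]
  [ 0.30025   0.56950   0.34275   0.25200]
  [ 0.23900   0.04200   0.46900   0.11200]
  [ 0.32950   0.20100   0.34450   0.53600]
det(I−A) = Σ_j (I−A)_1j·C_1j = (0.70)(0.57700) + (0.00)(0.30025) + (-0.10)(0.23900) + (0.00)(0.32950) = 0.3800
(I − A)⁻¹ = adj(I−A) / det(I−A) ≈
  [   1.5184     0.0158     0.1763     0.0421]
  [   0.7901     1.4987     0.9020     0.6632]
  [   0.6289     0.1105     1.2342     0.2947]
  [   0.8671     0.5289     0.9066     1.4105]
x = (I − A)⁻¹ d = adj(I−A)·d / det(I−A), with det(I−A) = 0.3800:
  x_1 = (0.57700·550 + 0.00600·625 + 0.06700·150 + 0.01600·125) / 0.3800 = 333.15 / 0.3800 ≈ 876.71
  x_2 = (0.30025·550 + 0.56950·625 + 0.34275·150 + 0.25200·125) / 0.3800 = 603.9875 / 0.3800 ≈ 1589.44
  x_3 = (0.23900·550 + 0.04200·625 + 0.46900·150 + 0.11200·125) / 0.3800 = 242.05 / 0.3800 ≈ 636.97
  x_4 = (0.32950·550 + 0.20100·625 + 0.34450·150 + 0.53600·125) / 0.3800 = 425.525 / 0.3800 ≈ 1119.80

x_4 = 1119.80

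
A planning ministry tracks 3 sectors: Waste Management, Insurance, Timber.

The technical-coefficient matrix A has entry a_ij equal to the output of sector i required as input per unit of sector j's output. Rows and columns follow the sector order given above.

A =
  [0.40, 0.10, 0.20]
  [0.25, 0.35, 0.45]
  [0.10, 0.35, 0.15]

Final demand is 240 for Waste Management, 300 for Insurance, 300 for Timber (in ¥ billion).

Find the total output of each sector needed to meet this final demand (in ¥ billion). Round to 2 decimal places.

I − A =
  [   0.60    -0.10    -0.20]
  [  -0.25     0.65    -0.45]
  [  -0.10    -0.35     0.85]
Cofactors of I−A, C_ij = (−1)^(i+j)·(minor ij) (rows/columns in the sector order above):
  C_11 = (0.65)(0.85) − (-0.45)(-0.35) = 0.3950
  C_12 = −[(-0.25)(0.85) − (-0.45)(-0.10)] = 0.2575
  C_13 = (-0.25)(-0.35) − (0.65)(-0.10) = 0.1525
  C_21 = −[(-0.10)(0.85) − (-0.20)(-0.35)] = 0.1550
  C_22 = (0.60)(0.85) − (-0.20)(-0.10) = 0.4900
  C_23 = −[(0.60)(-0.35) − (-0.10)(-0.10)] = 0.2200
  C_31 = (-0.10)(-0.45) − (-0.20)(0.65) = 0.1750
  C_32 = −[(0.60)(-0.45) − (-0.20)(-0.25)] = 0.3200
  C_33 = (0.60)(0.65) − (-0.10)(-0.25) = 0.3650
det(I−A) = Σ_j (I−A)_1j·C_1j = (0.60)(0.3950) + (-0.10)(0.2575) + (-0.20)(0.1525) = 0.18075
adj(I−A) = Cᵀ =
  [ 0.3950   0.1550   0.1750]
  [ 0.2575   0.4900   0.3200]
  [ 0.1525   0.2200   0.3650]
(I − A)⁻¹ = adj(I−A) / det(I−A) ≈
  [   2.1853     0.8575     0.9682]
  [   1.4246     2.7109     1.7704]
  [   0.8437     1.2172     2.0194]
x = (I − A)⁻¹ d = adj(I−A)·d / det(I−A), with det(I−A) = 0.18075:
  x_1 = (0.3950·240 + 0.1550·300 + 0.1750·300) / 0.18075 = 193.80 / 0.18075 ≈ 1072.20
  x_2 = (0.2575·240 + 0.4900·300 + 0.3200·300) / 0.18075 = 304.80 / 0.18075 ≈ 1686.31
  x_3 = (0.1525·240 + 0.2200·300 + 0.3650·300) / 0.18075 = 212.10 / 0.18075 ≈ 1173.44

x_1 = 1072.20, x_2 = 1686.31, x_3 = 1173.44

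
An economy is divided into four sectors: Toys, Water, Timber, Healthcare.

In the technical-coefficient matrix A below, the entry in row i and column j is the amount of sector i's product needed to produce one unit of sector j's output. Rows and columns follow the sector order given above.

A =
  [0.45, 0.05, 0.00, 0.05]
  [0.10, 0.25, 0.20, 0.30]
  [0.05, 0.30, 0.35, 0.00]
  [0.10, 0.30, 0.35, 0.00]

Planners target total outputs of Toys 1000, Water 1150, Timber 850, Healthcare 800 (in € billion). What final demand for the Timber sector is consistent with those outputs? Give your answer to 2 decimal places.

d_3 = 157.50

I − A =
  [   0.55    -0.05     0.00    -0.05]
  [  -0.10     0.75    -0.20    -0.30]
  [  -0.05    -0.30     0.65     0.00]
  [  -0.10    -0.30    -0.35     1.00]
d = (I − A) x:
  d_1 = (+0.55)·1000 + (-0.05)·1150 + (+0.00)·850 + (-0.05)·800 = 452.50
  d_2 = (-0.10)·1000 + (+0.75)·1150 + (-0.20)·850 + (-0.30)·800 = 352.50
  d_3 = (-0.05)·1000 + (-0.30)·1150 + (+0.65)·850 + (+0.00)·800 = 157.50
  d_4 = (-0.10)·1000 + (-0.30)·1150 + (-0.35)·850 + (+1.00)·800 = 57.50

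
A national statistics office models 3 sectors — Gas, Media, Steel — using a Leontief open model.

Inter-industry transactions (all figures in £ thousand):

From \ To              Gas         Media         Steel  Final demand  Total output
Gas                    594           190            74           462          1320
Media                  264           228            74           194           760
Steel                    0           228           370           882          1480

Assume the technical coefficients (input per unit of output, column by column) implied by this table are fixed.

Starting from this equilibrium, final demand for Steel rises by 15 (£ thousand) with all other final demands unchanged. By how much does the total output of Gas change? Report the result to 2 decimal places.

Technical coefficients a_ij = z_ij / X_j:
  a_GG = 594/1320 = 0.45, a_MG = 264/1320 = 0.20, a_SG = 0/1320 = 0.00
  a_GM = 190/760 = 0.25, a_MM = 228/760 = 0.30, a_SM = 228/760 = 0.30
  a_GS = 74/1480 = 0.05, a_MS = 74/1480 = 0.05, a_SS = 370/1480 = 0.25
I − A =
  [   0.55    -0.25    -0.05]
  [  -0.20     0.70    -0.05]
  [   0.00    -0.30     0.75]
Cofactors of I−A, C_ij = (−1)^(i+j)·(minor ij) (rows/columns in the sector order above):
  C_11 = (0.70)(0.75) − (-0.05)(-0.30) = 0.5100
  C_12 = −[(-0.20)(0.75) − (-0.05)(0.00)] = 0.1500
  C_13 = (-0.20)(-0.30) − (0.70)(0.00) = 0.0600
  C_21 = −[(-0.25)(0.75) − (-0.05)(-0.30)] = 0.2025
  C_22 = (0.55)(0.75) − (-0.05)(0.00) = 0.4125
  C_23 = −[(0.55)(-0.30) − (-0.25)(0.00)] = 0.1650
  C_31 = (-0.25)(-0.05) − (-0.05)(0.70) = 0.0475
  C_32 = −[(0.55)(-0.05) − (-0.05)(-0.20)] = 0.0375
  C_33 = (0.55)(0.70) − (-0.25)(-0.20) = 0.3350
det(I−A) = Σ_j (I−A)_1j·C_1j = (0.55)(0.5100) + (-0.25)(0.1500) + (-0.05)(0.0600) = 0.2400
adj(I−A) = Cᵀ =
  [ 0.5100   0.2025   0.0475]
  [ 0.1500   0.4125   0.0375]
  [ 0.0600   0.1650   0.3350]
(I − A)⁻¹ = adj(I−A) / det(I−A) ≈
  [   2.1250     0.8438     0.1979]
  [   0.6250     1.7188     0.1563]
  [   0.2500     0.6875     1.3958]
Δx = (I − A)⁻¹ Δd with Δd having +15 in the Steel component and 0 elsewhere.
So Δx_G = L_GS · (+15), where L_GS = adj(I−A)_GS / det(I−A) = 0.0475 / 0.2400.
Δx_G = 0.0475 × (+15) / 0.2400 = 0.7125 / 0.2400 ≈ 2.97.

Δx_G = 2.97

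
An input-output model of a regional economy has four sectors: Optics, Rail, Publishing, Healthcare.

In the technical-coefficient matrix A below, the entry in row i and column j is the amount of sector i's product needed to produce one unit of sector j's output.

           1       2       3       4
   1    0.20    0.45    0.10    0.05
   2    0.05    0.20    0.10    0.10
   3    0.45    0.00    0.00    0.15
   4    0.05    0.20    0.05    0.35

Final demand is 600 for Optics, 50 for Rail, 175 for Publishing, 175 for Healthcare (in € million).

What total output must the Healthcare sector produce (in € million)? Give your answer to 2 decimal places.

I − A =
  [   0.80    -0.45    -0.10    -0.05]
  [  -0.05     0.80    -0.10    -0.10]
  [  -0.45     0.00     1.00    -0.15]
  [  -0.05    -0.20    -0.05     0.65]
Compute the cofactors C_ij = (−1)^(i+j)·(3×3 minor ij) of I−A; the adjugate is their transpose:
adj(I−A) = Cᵀ =
  [ 0.491000   0.302125   0.084500   0.103750]
  [ 0.069375   0.480375   0.059625   0.093000]
  [ 0.232500   0.163500   0.380625   0.130875]
  [ 0.077000   0.183625   0.054125   0.561250]
det(I−A) = Σ_j (I−A)_1j·C_1j = (0.80)(0.491000) + (-0.45)(0.069375) + (-0.10)(0.232500) + (-0.05)(0.077000) = 0.33448125
(I − A)⁻¹ = adj(I−A) / det(I−A) ≈
  [   1.4679     0.9033     0.2526     0.3102]
  [   0.2074     1.4362     0.1783     0.2780]
  [   0.6951     0.4888     1.1380     0.3913]
  [   0.2302     0.5490     0.1618     1.6780]
x = (I − A)⁻¹ d = adj(I−A)·d / det(I−A), with det(I−A) = 0.33448125:
  x_1 = (0.491000·600 + 0.302125·50 + 0.084500·175 + 0.103750·175) / 0.33448125 = 342.65 / 0.33448125 ≈ 1024.42
  x_2 = (0.069375·600 + 0.480375·50 + 0.059625·175 + 0.093000·175) / 0.33448125 = 92.353125 / 0.33448125 ≈ 276.11
  x_3 = (0.232500·600 + 0.163500·50 + 0.380625·175 + 0.130875·175) / 0.33448125 = 237.1875 / 0.33448125 ≈ 709.12
  x_4 = (0.077000·600 + 0.183625·50 + 0.054125·175 + 0.561250·175) / 0.33448125 = 163.071875 / 0.33448125 ≈ 487.54

x_4 = 487.54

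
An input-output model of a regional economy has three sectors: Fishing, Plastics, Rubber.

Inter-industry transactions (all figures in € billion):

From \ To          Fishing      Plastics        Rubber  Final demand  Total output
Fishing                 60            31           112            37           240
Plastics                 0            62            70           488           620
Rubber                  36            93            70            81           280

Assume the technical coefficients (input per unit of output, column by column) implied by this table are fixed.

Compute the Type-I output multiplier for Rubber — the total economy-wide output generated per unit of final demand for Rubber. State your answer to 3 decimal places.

m_R = 2.925

Technical coefficients a_ij = z_ij / X_j:
  a_FF = 60/240 = 0.25, a_PF = 0/240 = 0.00, a_RF = 36/240 = 0.15
  a_FP = 31/620 = 0.05, a_PP = 62/620 = 0.10, a_RP = 93/620 = 0.15
  a_FR = 112/280 = 0.40, a_PR = 70/280 = 0.25, a_RR = 70/280 = 0.25
I − A =
  [   0.75    -0.05    -0.40]
  [   0.00     0.90    -0.25]
  [  -0.15    -0.15     0.75]
Cofactors of I−A, C_ij = (−1)^(i+j)·(minor ij) (rows/columns in the sector order above):
  C_11 = (0.90)(0.75) − (-0.25)(-0.15) = 0.6375
  C_12 = −[(0.00)(0.75) − (-0.25)(-0.15)] = 0.0375
  C_13 = (0.00)(-0.15) − (0.90)(-0.15) = 0.1350
  C_21 = −[(-0.05)(0.75) − (-0.40)(-0.15)] = 0.0975
  C_22 = (0.75)(0.75) − (-0.40)(-0.15) = 0.5025
  C_23 = −[(0.75)(-0.15) − (-0.05)(-0.15)] = 0.1200
  C_31 = (-0.05)(-0.25) − (-0.40)(0.90) = 0.3725
  C_32 = −[(0.75)(-0.25) − (-0.40)(0.00)] = 0.1875
  C_33 = (0.75)(0.90) − (-0.05)(0.00) = 0.6750
det(I−A) = Σ_j (I−A)_1j·C_1j = (0.75)(0.6375) + (-0.05)(0.0375) + (-0.40)(0.1350) = 0.42225
adj(I−A) = Cᵀ =
  [ 0.6375   0.0975   0.3725]
  [ 0.0375   0.5025   0.1875]
  [ 0.1350   0.1200   0.6750]
(I − A)⁻¹ = adj(I−A) / det(I−A) ≈
  [   1.5098     0.2309     0.8822]
  [   0.0888     1.1901     0.4440]
  [   0.3197     0.2842     1.5986]
The output multiplier for sector j is the column-j sum of the Leontief inverse (I − A)⁻¹ = adj(I−A) / det(I−A).
Column R of adj(I−A): (0.3725, 0.1875, 0.6750); det(I−A) = 0.42225.
m_R = (0.3725 + 0.1875 + 0.6750) / 0.42225 = 1.235 / 0.42225 ≈ 2.925.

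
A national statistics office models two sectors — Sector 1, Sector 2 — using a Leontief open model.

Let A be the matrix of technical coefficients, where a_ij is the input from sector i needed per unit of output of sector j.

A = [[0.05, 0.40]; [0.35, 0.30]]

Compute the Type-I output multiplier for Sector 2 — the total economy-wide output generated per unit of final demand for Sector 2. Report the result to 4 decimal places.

I − A =
  [   0.95    -0.40]
  [  -0.35     0.70]
det(I−A) = (0.95)(0.70) − (-0.40)(-0.35) = 0.5250
adj(I−A) = [[0.70, 0.40], [0.35, 0.95]]
(I − A)⁻¹ = adj(I−A) / det(I−A) ≈
  [   1.33333     0.76190]
  [   0.66667     1.80952]
The output multiplier for sector j is the column-j sum of the Leontief inverse (I − A)⁻¹ = adj(I−A) / det(I−A).
Column 2 of adj(I−A): (0.40, 0.95); det(I−A) = 0.5250.
m_2 = (0.40 + 0.95) / 0.5250 = 1.35 / 0.5250 ≈ 2.5714.

m_2 = 2.5714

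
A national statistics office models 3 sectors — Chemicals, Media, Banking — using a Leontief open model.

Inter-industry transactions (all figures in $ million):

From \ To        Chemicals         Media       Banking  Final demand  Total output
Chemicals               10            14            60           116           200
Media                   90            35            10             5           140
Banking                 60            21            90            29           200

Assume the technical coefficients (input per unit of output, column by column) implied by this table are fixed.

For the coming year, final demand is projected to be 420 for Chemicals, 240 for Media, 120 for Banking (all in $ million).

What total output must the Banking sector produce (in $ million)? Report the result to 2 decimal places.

x_B = 902.49

Technical coefficients a_ij = z_ij / X_j:
  a_CC = 10/200 = 0.05, a_MC = 90/200 = 0.45, a_BC = 60/200 = 0.30
  a_CM = 14/140 = 0.10, a_MM = 35/140 = 0.25, a_BM = 21/140 = 0.15
  a_CB = 60/200 = 0.30, a_MB = 10/200 = 0.05, a_BB = 90/200 = 0.45
I − A =
  [   0.95    -0.10    -0.30]
  [  -0.45     0.75    -0.05]
  [  -0.30    -0.15     0.55]
Cofactors of I−A, C_ij = (−1)^(i+j)·(minor ij) (rows/columns in the sector order above):
  C_11 = (0.75)(0.55) − (-0.05)(-0.15) = 0.4050
  C_12 = −[(-0.45)(0.55) − (-0.05)(-0.30)] = 0.2625
  C_13 = (-0.45)(-0.15) − (0.75)(-0.30) = 0.2925
  C_21 = −[(-0.10)(0.55) − (-0.30)(-0.15)] = 0.1000
  C_22 = (0.95)(0.55) − (-0.30)(-0.30) = 0.4325
  C_23 = −[(0.95)(-0.15) − (-0.10)(-0.30)] = 0.1725
  C_31 = (-0.10)(-0.05) − (-0.30)(0.75) = 0.2300
  C_32 = −[(0.95)(-0.05) − (-0.30)(-0.45)] = 0.1825
  C_33 = (0.95)(0.75) − (-0.10)(-0.45) = 0.6675
det(I−A) = Σ_j (I−A)_1j·C_1j = (0.95)(0.4050) + (-0.10)(0.2625) + (-0.30)(0.2925) = 0.27075
adj(I−A) = Cᵀ =
  [ 0.4050   0.1000   0.2300]
  [ 0.2625   0.4325   0.1825]
  [ 0.2925   0.1725   0.6675]
(I − A)⁻¹ = adj(I−A) / det(I−A) ≈
  [   1.4958     0.3693     0.8495]
  [   0.9695     1.5974     0.6741]
  [   1.0803     0.6371     2.4654]
x = (I − A)⁻¹ d = adj(I−A)·d / det(I−A), with det(I−A) = 0.27075:
  x_C = (0.4050·420 + 0.1000·240 + 0.2300·120) / 0.27075 = 221.70 / 0.27075 ≈ 818.84
  x_M = (0.2625·420 + 0.4325·240 + 0.1825·120) / 0.27075 = 235.95 / 0.27075 ≈ 871.47
  x_B = (0.2925·420 + 0.1725·240 + 0.6675·120) / 0.27075 = 244.35 / 0.27075 ≈ 902.49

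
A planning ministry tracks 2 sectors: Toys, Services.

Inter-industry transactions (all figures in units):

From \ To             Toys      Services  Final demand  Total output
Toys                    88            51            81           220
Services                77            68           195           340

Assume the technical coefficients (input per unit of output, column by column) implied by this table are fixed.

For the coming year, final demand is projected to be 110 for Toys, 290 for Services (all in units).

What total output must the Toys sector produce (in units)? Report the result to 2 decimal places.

x_T = 307.60

Technical coefficients a_ij = z_ij / X_j:
  a_TT = 88/220 = 0.40, a_ST = 77/220 = 0.35
  a_TS = 51/340 = 0.15, a_SS = 68/340 = 0.20
I − A =
  [   0.60    -0.15]
  [  -0.35     0.80]
det(I−A) = (0.60)(0.80) − (-0.15)(-0.35) = 0.4275
adj(I−A) = [[0.80, 0.15], [0.35, 0.60]]
(I − A)⁻¹ = adj(I−A) / det(I−A) ≈
  [   1.8713     0.3509]
  [   0.8187     1.4035]
x = (I − A)⁻¹ d = adj(I−A)·d / det(I−A), with det(I−A) = 0.4275:
  x_T = (0.80·110 + 0.15·290) / 0.4275 = 131.50 / 0.4275 ≈ 307.60
  x_S = (0.35·110 + 0.60·290) / 0.4275 = 212.50 / 0.4275 ≈ 497.08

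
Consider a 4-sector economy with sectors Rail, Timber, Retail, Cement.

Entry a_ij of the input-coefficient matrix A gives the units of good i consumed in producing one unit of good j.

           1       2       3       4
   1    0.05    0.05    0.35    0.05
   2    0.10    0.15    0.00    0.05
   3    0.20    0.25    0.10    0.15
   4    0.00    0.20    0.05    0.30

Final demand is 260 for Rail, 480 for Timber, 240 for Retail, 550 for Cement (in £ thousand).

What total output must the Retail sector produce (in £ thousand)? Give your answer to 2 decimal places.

x_3 = 780.78

I − A =
  [   0.95    -0.05    -0.35    -0.05]
  [  -0.10     0.85     0.00    -0.05]
  [  -0.20    -0.25     0.90    -0.15]
  [   0.00    -0.20    -0.05     0.70]
Compute the cofactors C_ij = (−1)^(i+j)·(3×3 minor ij) of I−A; the adjugate is their transpose:
adj(I−A) = Cᵀ =
  [ 0.519500   0.112500   0.207000   0.089500]
  [ 0.062750   0.541875   0.027125   0.049000]
  [ 0.137500   0.203750   0.551250   0.142500]
  [ 0.027750   0.169375   0.047125   0.654000]
det(I−A) = Σ_j (I−A)_1j·C_1j = (0.95)(0.519500) + (-0.05)(0.062750) + (-0.35)(0.137500) + (-0.05)(0.027750) = 0.440875
(I − A)⁻¹ = adj(I−A) / det(I−A) ≈
  [   1.1783     0.2552     0.4695     0.2030]
  [   0.1423     1.2291     0.0615     0.1111]
  [   0.3119     0.4621     1.2504     0.3232]
  [   0.0629     0.3842     0.1069     1.4834]
x = (I − A)⁻¹ d = adj(I−A)·d / det(I−A), with det(I−A) = 0.440875:
  x_1 = (0.519500·260 + 0.112500·480 + 0.207000·240 + 0.089500·550) / 0.440875 = 287.975 / 0.440875 ≈ 653.19
  x_2 = (0.062750·260 + 0.541875·480 + 0.027125·240 + 0.049000·550) / 0.440875 = 309.875 / 0.440875 ≈ 702.86
  x_3 = (0.137500·260 + 0.203750·480 + 0.551250·240 + 0.142500·550) / 0.440875 = 344.225 / 0.440875 ≈ 780.78
  x_4 = (0.027750·260 + 0.169375·480 + 0.047125·240 + 0.654000·550) / 0.440875 = 459.525 / 0.440875 ≈ 1042.30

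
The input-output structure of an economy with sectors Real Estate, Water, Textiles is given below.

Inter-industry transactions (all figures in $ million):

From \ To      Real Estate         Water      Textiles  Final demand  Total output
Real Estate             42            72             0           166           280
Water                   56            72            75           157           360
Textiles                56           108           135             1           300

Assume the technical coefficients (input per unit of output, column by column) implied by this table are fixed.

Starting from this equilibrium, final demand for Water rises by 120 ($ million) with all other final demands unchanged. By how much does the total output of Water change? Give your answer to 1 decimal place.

Δx_2 = 201.6

Technical coefficients a_ij = z_ij / X_j:
  a_11 = 42/280 = 0.15, a_21 = 56/280 = 0.20, a_31 = 56/280 = 0.20
  a_12 = 72/360 = 0.20, a_22 = 72/360 = 0.20, a_32 = 108/360 = 0.30
  a_13 = 0/300 = 0.00, a_23 = 75/300 = 0.25, a_33 = 135/300 = 0.45
I − A =
  [   0.85    -0.20     0.00]
  [  -0.20     0.80    -0.25]
  [  -0.20    -0.30     0.55]
Cofactors of I−A, C_ij = (−1)^(i+j)·(minor ij) (rows/columns in the sector order above):
  C_11 = (0.80)(0.55) − (-0.25)(-0.30) = 0.3650
  C_12 = −[(-0.20)(0.55) − (-0.25)(-0.20)] = 0.1600
  C_13 = (-0.20)(-0.30) − (0.80)(-0.20) = 0.2200
  C_21 = −[(-0.20)(0.55) − (0.00)(-0.30)] = 0.1100
  C_22 = (0.85)(0.55) − (0.00)(-0.20) = 0.4675
  C_23 = −[(0.85)(-0.30) − (-0.20)(-0.20)] = 0.2950
  C_31 = (-0.20)(-0.25) − (0.00)(0.80) = 0.0500
  C_32 = −[(0.85)(-0.25) − (0.00)(-0.20)] = 0.2125
  C_33 = (0.85)(0.80) − (-0.20)(-0.20) = 0.6400
det(I−A) = Σ_j (I−A)_1j·C_1j = (0.85)(0.3650) + (-0.20)(0.1600) + (0.00)(0.2200) = 0.27825
adj(I−A) = Cᵀ =
  [ 0.3650   0.1100   0.0500]
  [ 0.1600   0.4675   0.2125]
  [ 0.2200   0.2950   0.6400]
(I − A)⁻¹ = adj(I−A) / det(I−A) ≈
  [   1.3118     0.3953     0.1797]
  [   0.5750     1.6801     0.7637]
  [   0.7907     1.0602     2.3001]
Δx = (I − A)⁻¹ Δd with Δd having +120 in the Water component and 0 elsewhere.
So Δx_2 = L_22 · (+120), where L_22 = adj(I−A)_22 / det(I−A) = 0.4675 / 0.27825.
Δx_2 = 0.4675 × (+120) / 0.27825 = 56.10 / 0.27825 ≈ 201.6.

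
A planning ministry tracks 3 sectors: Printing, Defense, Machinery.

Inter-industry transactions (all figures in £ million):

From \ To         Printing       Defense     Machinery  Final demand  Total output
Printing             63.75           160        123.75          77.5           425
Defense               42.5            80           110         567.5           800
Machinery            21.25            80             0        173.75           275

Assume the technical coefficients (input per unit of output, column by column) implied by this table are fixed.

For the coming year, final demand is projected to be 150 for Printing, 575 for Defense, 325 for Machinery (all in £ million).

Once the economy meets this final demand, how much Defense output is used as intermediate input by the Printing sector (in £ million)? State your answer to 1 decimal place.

Technical coefficients a_ij = z_ij / X_j:
  a_PP = 63.75/425 = 0.15, a_DP = 42.5/425 = 0.10, a_MP = 21.25/425 = 0.05
  a_PD = 160/800 = 0.20, a_DD = 80/800 = 0.10, a_MD = 80/800 = 0.10
  a_PM = 123.75/275 = 0.45, a_DM = 110/275 = 0.40, a_MM = 0/275 = 0.00
I − A =
  [   0.85    -0.20    -0.45]
  [  -0.10     0.90    -0.40]
  [  -0.05    -0.10     1.00]
Cofactors of I−A, C_ij = (−1)^(i+j)·(minor ij) (rows/columns in the sector order above):
  C_11 = (0.90)(1.00) − (-0.40)(-0.10) = 0.8600
  C_12 = −[(-0.10)(1.00) − (-0.40)(-0.05)] = 0.1200
  C_13 = (-0.10)(-0.10) − (0.90)(-0.05) = 0.0550
  C_21 = −[(-0.20)(1.00) − (-0.45)(-0.10)] = 0.2450
  C_22 = (0.85)(1.00) − (-0.45)(-0.05) = 0.8275
  C_23 = −[(0.85)(-0.10) − (-0.20)(-0.05)] = 0.0950
  C_31 = (-0.20)(-0.40) − (-0.45)(0.90) = 0.4850
  C_32 = −[(0.85)(-0.40) − (-0.45)(-0.10)] = 0.3850
  C_33 = (0.85)(0.90) − (-0.20)(-0.10) = 0.7450
det(I−A) = Σ_j (I−A)_1j·C_1j = (0.85)(0.8600) + (-0.20)(0.1200) + (-0.45)(0.0550) = 0.68225
adj(I−A) = Cᵀ =
  [ 0.8600   0.2450   0.4850]
  [ 0.1200   0.8275   0.3850]
  [ 0.0550   0.0950   0.7450]
(I − A)⁻¹ = adj(I−A) / det(I−A) ≈
  [   1.2605     0.3591     0.7109]
  [   0.1759     1.2129     0.5643]
  [   0.0806     0.1392     1.0920]
First solve x = (I − A)⁻¹ d = adj(I−A)·d / det(I−A); in particular x_P = (0.8600·150 + 0.2450·575 + 0.4850·325) / 0.68225 = 427.50 / 0.68225 ≈ 626.603.
Intermediate flow from D to P: z_DP = a_DP · x_P = 0.10 × 427.50 / 0.68225 = 42.75 / 0.68225 ≈ 62.7.

z_DP = 62.7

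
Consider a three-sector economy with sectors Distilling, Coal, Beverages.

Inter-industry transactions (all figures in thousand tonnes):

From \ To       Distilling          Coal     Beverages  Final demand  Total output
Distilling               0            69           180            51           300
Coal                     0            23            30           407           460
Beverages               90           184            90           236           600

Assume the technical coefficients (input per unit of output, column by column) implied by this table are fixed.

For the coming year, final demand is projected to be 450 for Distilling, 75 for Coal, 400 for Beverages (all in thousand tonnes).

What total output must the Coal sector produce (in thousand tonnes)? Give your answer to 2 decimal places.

x_2 = 119.69

Technical coefficients a_ij = z_ij / X_j:
  a_11 = 0/300 = 0.00, a_21 = 0/300 = 0.00, a_31 = 90/300 = 0.30
  a_12 = 69/460 = 0.15, a_22 = 23/460 = 0.05, a_32 = 184/460 = 0.40
  a_13 = 180/600 = 0.30, a_23 = 30/600 = 0.05, a_33 = 90/600 = 0.15
I − A =
  [   1.00    -0.15    -0.30]
  [   0.00     0.95    -0.05]
  [  -0.30    -0.40     0.85]
Cofactors of I−A, C_ij = (−1)^(i+j)·(minor ij) (rows/columns in the sector order above):
  C_11 = (0.95)(0.85) − (-0.05)(-0.40) = 0.7875
  C_12 = −[(0.00)(0.85) − (-0.05)(-0.30)] = 0.0150
  C_13 = (0.00)(-0.40) − (0.95)(-0.30) = 0.2850
  C_21 = −[(-0.15)(0.85) − (-0.30)(-0.40)] = 0.2475
  C_22 = (1.00)(0.85) − (-0.30)(-0.30) = 0.7600
  C_23 = −[(1.00)(-0.40) − (-0.15)(-0.30)] = 0.4450
  C_31 = (-0.15)(-0.05) − (-0.30)(0.95) = 0.2925
  C_32 = −[(1.00)(-0.05) − (-0.30)(0.00)] = 0.0500
  C_33 = (1.00)(0.95) − (-0.15)(0.00) = 0.9500
det(I−A) = Σ_j (I−A)_1j·C_1j = (1.00)(0.7875) + (-0.15)(0.0150) + (-0.30)(0.2850) = 0.69975
adj(I−A) = Cᵀ =
  [ 0.7875   0.2475   0.2925]
  [ 0.0150   0.7600   0.0500]
  [ 0.2850   0.4450   0.9500]
(I − A)⁻¹ = adj(I−A) / det(I−A) ≈
  [   1.1254     0.3537     0.4180]
  [   0.0214     1.0861     0.0715]
  [   0.4073     0.6359     1.3576]
x = (I − A)⁻¹ d = adj(I−A)·d / det(I−A), with det(I−A) = 0.69975:
  x_1 = (0.7875·450 + 0.2475·75 + 0.2925·400) / 0.69975 = 489.9375 / 0.69975 ≈ 700.16
  x_2 = (0.0150·450 + 0.7600·75 + 0.0500·400) / 0.69975 = 83.75 / 0.69975 ≈ 119.69
  x_3 = (0.2850·450 + 0.4450·75 + 0.9500·400) / 0.69975 = 541.625 / 0.69975 ≈ 774.03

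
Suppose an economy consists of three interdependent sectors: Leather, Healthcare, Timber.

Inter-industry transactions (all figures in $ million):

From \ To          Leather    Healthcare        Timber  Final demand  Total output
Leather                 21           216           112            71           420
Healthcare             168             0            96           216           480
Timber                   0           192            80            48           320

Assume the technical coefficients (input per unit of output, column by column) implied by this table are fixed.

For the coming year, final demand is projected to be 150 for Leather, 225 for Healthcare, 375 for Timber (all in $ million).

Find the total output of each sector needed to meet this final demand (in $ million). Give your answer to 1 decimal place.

Technical coefficients a_ij = z_ij / X_j:
  a_11 = 21/420 = 0.05, a_21 = 168/420 = 0.40, a_31 = 0/420 = 0.00
  a_12 = 216/480 = 0.45, a_22 = 0/480 = 0.00, a_32 = 192/480 = 0.40
  a_13 = 112/320 = 0.35, a_23 = 96/320 = 0.30, a_33 = 80/320 = 0.25
I − A =
  [   0.95    -0.45    -0.35]
  [  -0.40     1.00    -0.30]
  [   0.00    -0.40     0.75]
Cofactors of I−A, C_ij = (−1)^(i+j)·(minor ij) (rows/columns in the sector order above):
  C_11 = (1.00)(0.75) − (-0.30)(-0.40) = 0.6300
  C_12 = −[(-0.40)(0.75) − (-0.30)(0.00)] = 0.3000
  C_13 = (-0.40)(-0.40) − (1.00)(0.00) = 0.1600
  C_21 = −[(-0.45)(0.75) − (-0.35)(-0.40)] = 0.4775
  C_22 = (0.95)(0.75) − (-0.35)(0.00) = 0.7125
  C_23 = −[(0.95)(-0.40) − (-0.45)(0.00)] = 0.3800
  C_31 = (-0.45)(-0.30) − (-0.35)(1.00) = 0.4850
  C_32 = −[(0.95)(-0.30) − (-0.35)(-0.40)] = 0.4250
  C_33 = (0.95)(1.00) − (-0.45)(-0.40) = 0.7700
det(I−A) = Σ_j (I−A)_1j·C_1j = (0.95)(0.6300) + (-0.45)(0.3000) + (-0.35)(0.1600) = 0.4075
adj(I−A) = Cᵀ =
  [ 0.6300   0.4775   0.4850]
  [ 0.3000   0.7125   0.4250]
  [ 0.1600   0.3800   0.7700]
(I − A)⁻¹ = adj(I−A) / det(I−A) ≈
  [   1.5460     1.1718     1.1902]
  [   0.7362     1.7485     1.0429]
  [   0.3926     0.9325     1.8896]
x = (I − A)⁻¹ d = adj(I−A)·d / det(I−A), with det(I−A) = 0.4075:
  x_1 = (0.6300·150 + 0.4775·225 + 0.4850·375) / 0.4075 = 383.8125 / 0.4075 ≈ 941.9
  x_2 = (0.3000·150 + 0.7125·225 + 0.4250·375) / 0.4075 = 364.6875 / 0.4075 ≈ 894.9
  x_3 = (0.1600·150 + 0.3800·225 + 0.7700·375) / 0.4075 = 398.25 / 0.4075 ≈ 977.3

x_1 = 941.9, x_2 = 894.9, x_3 = 977.3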